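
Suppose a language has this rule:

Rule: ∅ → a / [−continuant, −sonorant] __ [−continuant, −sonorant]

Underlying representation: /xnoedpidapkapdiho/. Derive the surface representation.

xnoedapidapakapadiho

/d/ and /p/ form a stop–stop cluster, so [a] is inserted between them.
/p/ and /k/ form a stop–stop cluster, so [a] is inserted between them.
/p/ and /d/ form a stop–stop cluster, so [a] is inserted between them.
Surface form: [xnoedapidapakapadiho].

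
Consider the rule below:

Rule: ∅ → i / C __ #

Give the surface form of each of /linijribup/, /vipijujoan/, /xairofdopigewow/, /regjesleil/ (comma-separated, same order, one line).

linijribupi, vipijujoani, xairofdopigewowi, regjesleili

/linijribup/: the form ends in the consonant /p/, so [i] is inserted word-finally. → [linijribupi].
/vipijujoan/: the form ends in the consonant /n/, so [i] is inserted word-finally. → [vipijujoani].
/xairofdopigewow/: the form ends in the consonant /w/, so [i] is inserted word-finally. → [xairofdopigewowi].
/regjesleil/: the form ends in the consonant /l/, so [i] is inserted word-finally. → [regjesleili].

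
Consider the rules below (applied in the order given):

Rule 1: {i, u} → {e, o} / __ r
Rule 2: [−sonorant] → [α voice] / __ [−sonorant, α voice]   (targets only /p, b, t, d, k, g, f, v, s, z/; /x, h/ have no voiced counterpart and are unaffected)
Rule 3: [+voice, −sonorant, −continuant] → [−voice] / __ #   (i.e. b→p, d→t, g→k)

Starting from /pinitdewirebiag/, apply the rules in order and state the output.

Rule 1 (pre-rhotic lowering): /i/ is a high vowel immediately before /r/, so it lowers to [e]. /pinitdewirebiag/ → pinitdewerebiag.
Rule 2 (regressive voicing assimilation): /t/ precedes the voiced obstruent /d/, so it voices to [d] by assimilation. /pinitdewerebiag/ → piniddewerebiag.
Rule 3 (final devoicing): /g/ is a voiced stop in word-final position, so it devoices to [k]. /piniddewerebiag/ → piniddewerebiak.

piniddewerebiak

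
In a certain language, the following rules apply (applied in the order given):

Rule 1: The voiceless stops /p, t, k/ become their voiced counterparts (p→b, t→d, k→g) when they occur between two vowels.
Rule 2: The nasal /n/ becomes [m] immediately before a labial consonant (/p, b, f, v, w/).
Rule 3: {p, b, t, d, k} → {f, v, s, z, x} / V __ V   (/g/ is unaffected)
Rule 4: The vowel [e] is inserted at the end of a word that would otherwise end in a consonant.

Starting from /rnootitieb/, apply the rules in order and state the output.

rnooziziebe

Rule 1 (intervocalic voicing): /t/ is a voiceless stop between vowels /o/ and /i/, so it voices to [d]. /t/ is a voiceless stop between vowels /i/ and /i/, so it voices to [d]. /rnootitieb/ → rnoodidieb.
Rule 2 (nasal place assimilation): no segment meets the environment; /rnoodidieb/ is unchanged.
Rule 3 (intervocalic spirantization): /d/ is a stop between vowels /o/ and /i/, so it spirantizes to the fricative [z]. /d/ is a stop between vowels /i/ and /i/, so it spirantizes to the fricative [z]. /rnoodidieb/ → rnoozizieb.
Rule 4 (final e-epenthesis): the form ends in the consonant /b/, so [e] is inserted word-finally. /rnoozizieb/ → rnooziziebe.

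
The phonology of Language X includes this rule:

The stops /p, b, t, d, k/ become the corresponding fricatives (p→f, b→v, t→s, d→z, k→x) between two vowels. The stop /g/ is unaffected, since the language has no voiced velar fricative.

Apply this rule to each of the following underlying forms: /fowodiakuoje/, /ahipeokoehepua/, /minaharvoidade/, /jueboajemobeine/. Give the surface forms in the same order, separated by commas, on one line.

fowoziaxuoje, ahifeoxoehefua, minaharvoizaze, juevoajemoveine

/fowodiakuoje/: /d/ is a stop between vowels /o/ and /i/, so it spirantizes to the fricative [z]. /k/ is a stop between vowels /a/ and /u/, so it spirantizes to the fricative [x]. → [fowoziaxuoje].
/ahipeokoehepua/: /p/ is a stop between vowels /i/ and /e/, so it spirantizes to the fricative [f]. /k/ is a stop between vowels /o/ and /o/, so it spirantizes to the fricative [x]. /p/ is a stop between vowels /e/ and /u/, so it spirantizes to the fricative [f]. → [ahifeoxoehefua].
/minaharvoidade/: /d/ is a stop between vowels /i/ and /a/, so it spirantizes to the fricative [z]. /d/ is a stop between vowels /a/ and /e/, so it spirantizes to the fricative [z]. → [minaharvoizaze].
/jueboajemobeine/: /b/ is a stop between vowels /e/ and /o/, so it spirantizes to the fricative [v]. /b/ is a stop between vowels /o/ and /e/, so it spirantizes to the fricative [v]. → [juevoajemoveine].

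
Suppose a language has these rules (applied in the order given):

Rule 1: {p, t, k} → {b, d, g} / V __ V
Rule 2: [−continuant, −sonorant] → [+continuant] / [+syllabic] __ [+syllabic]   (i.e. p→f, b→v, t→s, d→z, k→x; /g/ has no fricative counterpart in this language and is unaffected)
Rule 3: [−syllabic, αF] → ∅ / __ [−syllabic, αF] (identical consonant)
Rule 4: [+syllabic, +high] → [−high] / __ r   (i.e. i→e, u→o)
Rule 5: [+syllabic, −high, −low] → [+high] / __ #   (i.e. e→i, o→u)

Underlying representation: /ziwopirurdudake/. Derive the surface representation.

ziwoverorduzagi

Rule 1 (intervocalic voicing): /p/ is a voiceless stop between vowels /o/ and /i/, so it voices to [b]. /k/ is a voiceless stop between vowels /a/ and /e/, so it voices to [g]. /ziwopirurdudake/ → ziwobirurdudage.
Rule 2 (intervocalic spirantization): /b/ is a stop between vowels /o/ and /i/, so it spirantizes to the fricative [v]. /d/ is a stop between vowels /u/ and /a/, so it spirantizes to the fricative [z]. /ziwobirurdudage/ → ziwovirurduzage.
Rule 3 (degemination): no segment meets the environment; /ziwovirurduzage/ is unchanged.
Rule 4 (pre-rhotic lowering): /i/ is a high vowel immediately before /r/, so it lowers to [e]. /u/ is a high vowel immediately before /r/, so it lowers to [o]. /ziwovirurduzage/ → ziwoverorduzage.
Rule 5 (final vowel raising): /e/ is a mid vowel in word-final position, so it raises to [i]. /ziwoverorduzage/ → ziwoverorduzagi.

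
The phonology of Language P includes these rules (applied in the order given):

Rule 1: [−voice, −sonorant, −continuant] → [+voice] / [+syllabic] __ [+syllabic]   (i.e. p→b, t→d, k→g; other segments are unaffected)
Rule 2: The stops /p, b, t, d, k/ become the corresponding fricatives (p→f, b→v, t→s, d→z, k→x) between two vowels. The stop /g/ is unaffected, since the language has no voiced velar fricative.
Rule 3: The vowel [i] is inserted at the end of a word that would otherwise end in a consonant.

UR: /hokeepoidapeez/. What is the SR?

hogeevoizaveezi

Rule 1 (intervocalic voicing): /k/ is a voiceless stop between vowels /o/ and /e/, so it voices to [g]. /p/ is a voiceless stop between vowels /e/ and /o/, so it voices to [b]. /p/ is a voiceless stop between vowels /a/ and /e/, so it voices to [b]. /hokeepoidapeez/ → hogeeboidabeez.
Rule 2 (intervocalic spirantization): /b/ is a stop between vowels /e/ and /o/, so it spirantizes to the fricative [v]. /d/ is a stop between vowels /i/ and /a/, so it spirantizes to the fricative [z]. /b/ is a stop between vowels /a/ and /e/, so it spirantizes to the fricative [v]. /hogeeboidabeez/ → hogeevoizaveez.
Rule 3 (final i-epenthesis): the form ends in the consonant /z/, so [i] is inserted word-finally. /hogeevoizaveez/ → hogeevoizaveezi.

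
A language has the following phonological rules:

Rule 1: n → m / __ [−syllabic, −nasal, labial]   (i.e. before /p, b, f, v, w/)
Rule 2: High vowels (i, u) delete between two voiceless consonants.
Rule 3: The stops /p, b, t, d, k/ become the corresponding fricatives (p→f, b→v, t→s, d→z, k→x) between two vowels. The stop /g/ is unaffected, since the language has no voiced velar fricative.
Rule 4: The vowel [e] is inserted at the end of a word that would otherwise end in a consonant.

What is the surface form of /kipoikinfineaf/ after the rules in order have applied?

kpoiximfineafe

Rule 1 (nasal place assimilation): /n/ precedes the labial consonant /f/, so it assimilates in place to [m]. /kipoikinfineaf/ → kipoikimfineaf.
Rule 2 (high vowel syncope): /i/ is a high vowel flanked by voiceless consonants /k/ and /p/, so it deletes. /kipoikimfineaf/ → kpoikimfineaf.
Rule 3 (intervocalic spirantization): /k/ is a stop between vowels /i/ and /i/, so it spirantizes to the fricative [x]. /kpoikimfineaf/ → kpoiximfineaf.
Rule 4 (final e-epenthesis): the form ends in the consonant /f/, so [e] is inserted word-finally. /kpoiximfineaf/ → kpoiximfineafe.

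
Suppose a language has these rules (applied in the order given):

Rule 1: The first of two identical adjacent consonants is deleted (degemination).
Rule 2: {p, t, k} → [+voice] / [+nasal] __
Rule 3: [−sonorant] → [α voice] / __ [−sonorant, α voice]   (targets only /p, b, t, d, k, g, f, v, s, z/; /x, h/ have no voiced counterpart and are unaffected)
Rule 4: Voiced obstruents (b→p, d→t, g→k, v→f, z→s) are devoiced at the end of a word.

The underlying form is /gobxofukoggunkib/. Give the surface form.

Rule 1 (degemination): /gg/ is a geminate; the first /g/ deletes. /gobxofukoggunkib/ → gobxofukogunkib.
Rule 2 (post-nasal voicing): /k/ is a voiceless stop immediately after the nasal /n/, so it voices to [g]. /gobxofukogunkib/ → gobxofukogungib.
Rule 3 (regressive voicing assimilation): /b/ precedes the voiceless obstruent /x/, so it devoices to [p] by assimilation. /gobxofukogungib/ → gopxofukogungib.
Rule 4 (final devoicing): /b/ is a voiced obstruent in word-final position, so it devoices to [p]. /gopxofukogungib/ → gopxofukogungip.

gopxofukogungip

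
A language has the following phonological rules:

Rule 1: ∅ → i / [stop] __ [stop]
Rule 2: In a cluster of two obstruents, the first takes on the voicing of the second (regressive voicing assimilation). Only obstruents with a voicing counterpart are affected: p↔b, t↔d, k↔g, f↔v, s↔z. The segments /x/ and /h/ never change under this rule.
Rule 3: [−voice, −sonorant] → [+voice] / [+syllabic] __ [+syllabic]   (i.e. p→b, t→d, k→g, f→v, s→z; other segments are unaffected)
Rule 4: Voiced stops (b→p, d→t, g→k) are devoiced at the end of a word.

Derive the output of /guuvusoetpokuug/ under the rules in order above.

Rule 1 (stop-cluster i-epenthesis): /t/ and /p/ form a stop–stop cluster, so [i] is inserted between them. /guuvusoetpokuug/ → guuvusoetipokuug.
Rule 2 (regressive voicing assimilation): no segment meets the environment; /guuvusoetipokuug/ is unchanged.
Rule 3 (intervocalic voicing): /s/ is a voiceless obstruent between vowels /u/ and /o/, so it voices to [z]. /t/ is a voiceless obstruent between vowels /e/ and /i/, so it voices to [d]. /p/ is a voiceless obstruent between vowels /i/ and /o/, so it voices to [b]. /k/ is a voiceless obstruent between vowels /o/ and /u/, so it voices to [g]. /guuvusoetipokuug/ → guuvuzoediboguug.
Rule 4 (final devoicing): /g/ is a voiced stop in word-final position, so it devoices to [k]. /guuvuzoediboguug/ → guuvuzoediboguuk.

guuvuzoediboguuk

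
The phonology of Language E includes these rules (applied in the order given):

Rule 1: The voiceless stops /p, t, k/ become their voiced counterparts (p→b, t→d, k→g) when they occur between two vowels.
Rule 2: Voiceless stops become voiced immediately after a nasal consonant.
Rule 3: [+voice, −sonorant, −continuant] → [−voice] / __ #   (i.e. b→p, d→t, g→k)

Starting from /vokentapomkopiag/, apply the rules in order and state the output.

vogendabomgobiak

Rule 1 (intervocalic voicing): /k/ is a voiceless stop between vowels /o/ and /e/, so it voices to [g]. /p/ is a voiceless stop between vowels /a/ and /o/, so it voices to [b]. /p/ is a voiceless stop between vowels /o/ and /i/, so it voices to [b]. /vokentapomkopiag/ → vogentabomkobiag.
Rule 2 (post-nasal voicing): /t/ is a voiceless stop immediately after the nasal /n/, so it voices to [d]. /k/ is a voiceless stop immediately after the nasal /m/, so it voices to [g]. /vogentabomkobiag/ → vogendabomgobiag.
Rule 3 (final devoicing): /g/ is a voiced stop in word-final position, so it devoices to [k]. /vogendabomgobiag/ → vogendabomgobiak.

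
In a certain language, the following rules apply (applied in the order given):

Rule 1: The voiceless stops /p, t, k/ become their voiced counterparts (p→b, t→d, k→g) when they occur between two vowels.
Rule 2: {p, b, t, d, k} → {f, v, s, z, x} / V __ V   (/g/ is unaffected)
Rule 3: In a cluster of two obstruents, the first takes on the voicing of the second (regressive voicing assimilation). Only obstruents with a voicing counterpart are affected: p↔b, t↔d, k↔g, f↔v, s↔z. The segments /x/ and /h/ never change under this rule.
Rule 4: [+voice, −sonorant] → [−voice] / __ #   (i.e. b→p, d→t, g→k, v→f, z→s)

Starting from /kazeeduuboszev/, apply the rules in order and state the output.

kazeezuuvozzef

Rule 1 (intervocalic voicing): no segment meets the environment; /kazeeduuboszev/ is unchanged.
Rule 2 (intervocalic spirantization): /d/ is a stop between vowels /e/ and /u/, so it spirantizes to the fricative [z]. /b/ is a stop between vowels /u/ and /o/, so it spirantizes to the fricative [v]. /kazeeduuboszev/ → kazeezuuvoszev.
Rule 3 (regressive voicing assimilation): /s/ precedes the voiced obstruent /z/, so it voices to [z] by assimilation. /kazeezuuvoszev/ → kazeezuuvozzev.
Rule 4 (final devoicing): /v/ is a voiced obstruent in word-final position, so it devoices to [f]. /kazeezuuvozzev/ → kazeezuuvozzef.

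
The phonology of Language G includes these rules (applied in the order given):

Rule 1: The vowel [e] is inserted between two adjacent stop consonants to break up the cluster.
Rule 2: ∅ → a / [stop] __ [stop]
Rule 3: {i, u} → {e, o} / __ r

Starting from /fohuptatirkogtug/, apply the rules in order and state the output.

fohupetaterkogetug

Rule 1 (stop-cluster e-epenthesis): /p/ and /t/ form a stop–stop cluster, so [e] is inserted between them. /g/ and /t/ form a stop–stop cluster, so [e] is inserted between them. /fohuptatirkogtug/ → fohupetatirkogetug.
Rule 2 (stop-cluster a-epenthesis): no segment meets the environment; /fohupetatirkogetug/ is unchanged.
Rule 3 (pre-rhotic lowering): /i/ is a high vowel immediately before /r/, so it lowers to [e]. /fohupetatirkogetug/ → fohupetaterkogetug.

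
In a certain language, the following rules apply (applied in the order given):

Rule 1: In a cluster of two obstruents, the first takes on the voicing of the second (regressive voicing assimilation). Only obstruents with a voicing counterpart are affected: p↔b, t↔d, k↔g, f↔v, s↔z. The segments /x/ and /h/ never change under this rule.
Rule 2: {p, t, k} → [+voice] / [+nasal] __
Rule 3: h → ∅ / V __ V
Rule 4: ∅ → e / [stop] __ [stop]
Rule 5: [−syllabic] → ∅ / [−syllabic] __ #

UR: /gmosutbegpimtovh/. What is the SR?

gmosudebekepimdof

Rule 1 (regressive voicing assimilation): /t/ precedes the voiced obstruent /b/, so it voices to [d] by assimilation. /g/ precedes the voiceless obstruent /p/, so it devoices to [k] by assimilation. /v/ precedes the voiceless obstruent /h/, so it devoices to [f] by assimilation. /gmosutbegpimtovh/ → gmosudbekpimtofh.
Rule 2 (post-nasal voicing): /t/ is a voiceless stop immediately after the nasal /m/, so it voices to [d]. /gmosudbekpimtofh/ → gmosudbekpimdofh.
Rule 3 (intervocalic h-deletion): no segment meets the environment; /gmosudbekpimdofh/ is unchanged.
Rule 4 (stop-cluster e-epenthesis): /d/ and /b/ form a stop–stop cluster, so [e] is inserted between them. /k/ and /p/ form a stop–stop cluster, so [e] is inserted between them. /gmosudbekpimdofh/ → gmosudebekepimdofh.
Rule 5 (final cluster simplification): /h/ is the second consonant of a word-final cluster /fh/, so it deletes. /gmosudebekepimdofh/ → gmosudebekepimdof.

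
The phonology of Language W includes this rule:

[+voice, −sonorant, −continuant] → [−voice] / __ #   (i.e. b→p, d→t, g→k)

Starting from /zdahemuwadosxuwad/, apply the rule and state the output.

/d/ is a voiced stop in word-final position, so it devoices to [t].
The other instances of /d/ do not occur in the required environment and remain unchanged.
Surface form: [zdahemuwadosxuwat].

zdahemuwadosxuwat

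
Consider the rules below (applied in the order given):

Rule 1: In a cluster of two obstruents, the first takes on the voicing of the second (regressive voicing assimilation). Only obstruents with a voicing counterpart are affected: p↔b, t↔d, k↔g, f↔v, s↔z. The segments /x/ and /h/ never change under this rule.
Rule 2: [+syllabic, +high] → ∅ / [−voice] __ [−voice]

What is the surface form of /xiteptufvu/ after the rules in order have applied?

xteptuvvu

Rule 1 (regressive voicing assimilation): /f/ precedes the voiced obstruent /v/, so it voices to [v] by assimilation. /xiteptufvu/ → xiteptuvvu.
Rule 2 (high vowel syncope): /i/ is a high vowel flanked by voiceless consonants /x/ and /t/, so it deletes. /xiteptuvvu/ → xteptuvvu.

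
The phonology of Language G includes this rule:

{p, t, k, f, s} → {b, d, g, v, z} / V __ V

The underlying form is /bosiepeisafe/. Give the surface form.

boziebeizave

/s/ is a voiceless obstruent between vowels /o/ and /i/, so it voices to [z].
/p/ is a voiceless obstruent between vowels /e/ and /e/, so it voices to [b].
/s/ is a voiceless obstruent between vowels /i/ and /a/, so it voices to [z].
/f/ is a voiceless obstruent between vowels /a/ and /e/, so it voices to [v].
Surface form: [boziebeizave].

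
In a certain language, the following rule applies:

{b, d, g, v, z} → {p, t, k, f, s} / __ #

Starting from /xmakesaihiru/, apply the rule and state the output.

No segment of /xmakesaihiru/ meets the structural description of the rule, so the form surfaces unchanged.

xmakesaihiru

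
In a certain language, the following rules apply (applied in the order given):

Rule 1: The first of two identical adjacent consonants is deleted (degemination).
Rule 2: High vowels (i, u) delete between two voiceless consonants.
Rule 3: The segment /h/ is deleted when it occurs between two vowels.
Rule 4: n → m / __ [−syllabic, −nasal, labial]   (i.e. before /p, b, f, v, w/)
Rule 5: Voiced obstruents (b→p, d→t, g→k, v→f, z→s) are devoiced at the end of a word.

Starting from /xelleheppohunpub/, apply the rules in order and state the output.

Rule 1 (degemination): /ll/ is a geminate; the first /l/ deletes. /pp/ is a geminate; the first /p/ deletes. /xelleheppohunpub/ → xelehepohunpub.
Rule 2 (high vowel syncope): no segment meets the environment; /xelehepohunpub/ is unchanged.
Rule 3 (intervocalic h-deletion): /h/ occurs between vowels /e/ and /e/, so it deletes. /h/ occurs between vowels /o/ and /u/, so it deletes. /xelehepohunpub/ → xeleepounpub.
Rule 4 (nasal place assimilation): /n/ precedes the labial consonant /p/, so it assimilates in place to [m]. /xeleepounpub/ → xeleepoumpub.
Rule 5 (final devoicing): /b/ is a voiced obstruent in word-final position, so it devoices to [p]. /xeleepoumpub/ → xeleepoumpup.

xeleepoumpup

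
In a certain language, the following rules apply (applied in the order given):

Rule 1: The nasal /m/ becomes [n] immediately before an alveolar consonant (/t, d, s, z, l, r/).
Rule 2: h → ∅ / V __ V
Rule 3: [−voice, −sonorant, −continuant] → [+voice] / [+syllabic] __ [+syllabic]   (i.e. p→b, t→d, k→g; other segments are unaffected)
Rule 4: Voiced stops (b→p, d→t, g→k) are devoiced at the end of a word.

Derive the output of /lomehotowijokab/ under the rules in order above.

lomeodowijogap

Rule 1 (nasal place assimilation): no segment meets the environment; /lomehotowijokab/ is unchanged.
Rule 2 (intervocalic h-deletion): /h/ occurs between vowels /e/ and /o/, so it deletes. /lomehotowijokab/ → lomeotowijokab.
Rule 3 (intervocalic voicing): /t/ is a voiceless stop between vowels /o/ and /o/, so it voices to [d]. /k/ is a voiceless stop between vowels /o/ and /a/, so it voices to [g]. /lomeotowijokab/ → lomeodowijogab.
Rule 4 (final devoicing): /b/ is a voiced stop in word-final position, so it devoices to [p]. /lomeodowijogab/ → lomeodowijogap.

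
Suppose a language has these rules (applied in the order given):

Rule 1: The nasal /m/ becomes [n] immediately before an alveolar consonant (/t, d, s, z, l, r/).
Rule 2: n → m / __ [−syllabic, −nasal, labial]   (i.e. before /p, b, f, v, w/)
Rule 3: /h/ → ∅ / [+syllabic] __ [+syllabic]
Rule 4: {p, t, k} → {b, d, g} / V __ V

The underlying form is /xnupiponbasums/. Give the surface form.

xnubibombasuns

Rule 1 (nasal place assimilation): /m/ precedes the alveolar consonant /s/, so it assimilates in place to [n]. /xnupiponbasums/ → xnupiponbasuns.
Rule 2 (nasal place assimilation): /n/ precedes the labial consonant /b/, so it assimilates in place to [m]. /xnupiponbasuns/ → xnupipombasuns.
Rule 3 (intervocalic h-deletion): no segment meets the environment; /xnupipombasuns/ is unchanged.
Rule 4 (intervocalic voicing): /p/ is a voiceless stop between vowels /u/ and /i/, so it voices to [b]. /p/ is a voiceless stop between vowels /i/ and /o/, so it voices to [b]. /xnupipombasuns/ → xnubibombasuns.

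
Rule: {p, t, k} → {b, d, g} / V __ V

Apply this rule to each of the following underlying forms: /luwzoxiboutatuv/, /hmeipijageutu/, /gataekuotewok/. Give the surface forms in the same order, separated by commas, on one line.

/luwzoxiboutatuv/: /t/ is a voiceless stop between vowels /u/ and /a/, so it voices to [d]. /t/ is a voiceless stop between vowels /a/ and /u/, so it voices to [d]. → [luwzoxiboudaduv].
/hmeipijageutu/: /p/ is a voiceless stop between vowels /i/ and /i/, so it voices to [b]. /t/ is a voiceless stop between vowels /u/ and /u/, so it voices to [d]. → [hmeibijageudu].
/gataekuotewok/: /t/ is a voiceless stop between vowels /a/ and /a/, so it voices to [d]. /k/ is a voiceless stop between vowels /e/ and /u/, so it voices to [g]. /t/ is a voiceless stop between vowels /o/ and /e/, so it voices to [d]. → [gadaeguodewok].

luwzoxiboudaduv, hmeibijageudu, gadaeguodewok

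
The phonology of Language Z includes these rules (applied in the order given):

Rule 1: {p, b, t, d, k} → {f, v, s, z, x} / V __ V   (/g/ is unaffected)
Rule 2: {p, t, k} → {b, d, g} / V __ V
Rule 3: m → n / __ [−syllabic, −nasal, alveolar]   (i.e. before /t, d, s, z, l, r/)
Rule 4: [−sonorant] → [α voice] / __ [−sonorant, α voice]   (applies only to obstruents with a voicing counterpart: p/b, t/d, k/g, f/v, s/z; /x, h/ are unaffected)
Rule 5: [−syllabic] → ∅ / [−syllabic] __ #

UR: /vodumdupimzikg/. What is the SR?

Rule 1 (intervocalic spirantization): /d/ is a stop between vowels /o/ and /u/, so it spirantizes to the fricative [z]. /p/ is a stop between vowels /u/ and /i/, so it spirantizes to the fricative [f]. /vodumdupimzikg/ → vozumdufimzikg.
Rule 2 (intervocalic voicing): no segment meets the environment; /vozumdufimzikg/ is unchanged.
Rule 3 (nasal place assimilation): /m/ precedes the alveolar consonant /d/, so it assimilates in place to [n]. /m/ precedes the alveolar consonant /z/, so it assimilates in place to [n]. /vozumdufimzikg/ → vozundufinzikg.
Rule 4 (regressive voicing assimilation): /k/ precedes the voiced obstruent /g/, so it voices to [g] by assimilation. /vozundufinzikg/ → vozundufinzigg.
Rule 5 (final cluster simplification): /g/ is the second consonant of a word-final cluster /gg/, so it deletes. /vozundufinzigg/ → vozundufinzig.

vozundufinzig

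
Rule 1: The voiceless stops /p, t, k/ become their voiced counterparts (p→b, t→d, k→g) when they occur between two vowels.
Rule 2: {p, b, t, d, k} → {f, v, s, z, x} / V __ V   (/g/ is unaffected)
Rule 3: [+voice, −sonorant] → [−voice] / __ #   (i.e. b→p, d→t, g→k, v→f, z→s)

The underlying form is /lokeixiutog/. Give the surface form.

Rule 1 (intervocalic voicing): /k/ is a voiceless stop between vowels /o/ and /e/, so it voices to [g]. /t/ is a voiceless stop between vowels /u/ and /o/, so it voices to [d]. /lokeixiutog/ → logeixiudog.
Rule 2 (intervocalic spirantization): /d/ is a stop between vowels /u/ and /o/, so it spirantizes to the fricative [z]. /logeixiudog/ → logeixiuzog.
Rule 3 (final devoicing): /g/ is a voiced obstruent in word-final position, so it devoices to [k]. /logeixiuzog/ → logeixiuzok.

logeixiuzok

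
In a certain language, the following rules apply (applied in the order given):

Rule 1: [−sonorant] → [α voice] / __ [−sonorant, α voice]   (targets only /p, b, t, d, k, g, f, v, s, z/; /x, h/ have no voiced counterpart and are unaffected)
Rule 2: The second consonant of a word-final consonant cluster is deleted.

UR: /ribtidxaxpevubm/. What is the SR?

riptitxaxpevub

Rule 1 (regressive voicing assimilation): /b/ precedes the voiceless obstruent /t/, so it devoices to [p] by assimilation. /d/ precedes the voiceless obstruent /x/, so it devoices to [t] by assimilation. /ribtidxaxpevubm/ → riptitxaxpevubm.
Rule 2 (final cluster simplification): /m/ is the second consonant of a word-final cluster /bm/, so it deletes. /riptitxaxpevubm/ → riptitxaxpevub.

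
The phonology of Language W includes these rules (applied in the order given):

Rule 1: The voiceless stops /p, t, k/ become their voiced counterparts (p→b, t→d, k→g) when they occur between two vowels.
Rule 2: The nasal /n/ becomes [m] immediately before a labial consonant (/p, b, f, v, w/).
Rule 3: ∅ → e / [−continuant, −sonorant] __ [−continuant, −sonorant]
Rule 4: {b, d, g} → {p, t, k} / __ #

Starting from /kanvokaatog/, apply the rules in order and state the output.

kamvogaadok

Rule 1 (intervocalic voicing): /k/ is a voiceless stop between vowels /o/ and /a/, so it voices to [g]. /t/ is a voiceless stop between vowels /a/ and /o/, so it voices to [d]. /kanvokaatog/ → kanvogaadog.
Rule 2 (nasal place assimilation): /n/ precedes the labial consonant /v/, so it assimilates in place to [m]. /kanvogaadog/ → kamvogaadog.
Rule 3 (stop-cluster e-epenthesis): no segment meets the environment; /kamvogaadog/ is unchanged.
Rule 4 (final devoicing): /g/ is a voiced stop in word-final position, so it devoices to [k]. /kamvogaadog/ → kamvogaadok.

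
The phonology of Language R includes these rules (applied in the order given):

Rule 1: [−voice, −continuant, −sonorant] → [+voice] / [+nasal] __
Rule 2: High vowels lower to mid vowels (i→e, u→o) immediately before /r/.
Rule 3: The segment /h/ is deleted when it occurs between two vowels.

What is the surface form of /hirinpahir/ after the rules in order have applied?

Rule 1 (post-nasal voicing): /p/ is a voiceless stop immediately after the nasal /n/, so it voices to [b]. /hirinpahir/ → hirinbahir.
Rule 2 (pre-rhotic lowering): /i/ is a high vowel immediately before /r/, so it lowers to [e]. /i/ is a high vowel immediately before /r/, so it lowers to [e]. /hirinbahir/ → herinbaher.
Rule 3 (intervocalic h-deletion): /h/ occurs between vowels /a/ and /e/, so it deletes. /herinbaher/ → herinbaer.

herinbaer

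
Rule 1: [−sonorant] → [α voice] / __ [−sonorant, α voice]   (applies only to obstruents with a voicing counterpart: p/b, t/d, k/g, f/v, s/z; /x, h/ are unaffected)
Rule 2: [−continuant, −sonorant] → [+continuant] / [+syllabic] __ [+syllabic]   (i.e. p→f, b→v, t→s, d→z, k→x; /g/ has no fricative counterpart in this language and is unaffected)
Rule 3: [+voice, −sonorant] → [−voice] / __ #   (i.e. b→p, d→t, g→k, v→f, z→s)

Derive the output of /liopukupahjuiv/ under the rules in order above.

liofuxufahjuif

Rule 1 (regressive voicing assimilation): no segment meets the environment; /liopukupahjuiv/ is unchanged.
Rule 2 (intervocalic spirantization): /p/ is a stop between vowels /o/ and /u/, so it spirantizes to the fricative [f]. /k/ is a stop between vowels /u/ and /u/, so it spirantizes to the fricative [x]. /p/ is a stop between vowels /u/ and /a/, so it spirantizes to the fricative [f]. /liopukupahjuiv/ → liofuxufahjuiv.
Rule 3 (final devoicing): /v/ is a voiced obstruent in word-final position, so it devoices to [f]. /liofuxufahjuiv/ → liofuxufahjuif.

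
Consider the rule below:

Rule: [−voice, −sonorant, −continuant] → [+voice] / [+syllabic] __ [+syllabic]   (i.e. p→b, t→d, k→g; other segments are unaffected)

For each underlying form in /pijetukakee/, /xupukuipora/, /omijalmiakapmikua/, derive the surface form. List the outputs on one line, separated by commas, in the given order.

pijedugagee, xubuguibora, omijalmiagapmigua

/pijetukakee/: /t/ is a voiceless stop between vowels /e/ and /u/, so it voices to [d]. /k/ is a voiceless stop between vowels /u/ and /a/, so it voices to [g]. /k/ is a voiceless stop between vowels /a/ and /e/, so it voices to [g]. → [pijedugagee].
/xupukuipora/: /p/ is a voiceless stop between vowels /u/ and /u/, so it voices to [b]. /k/ is a voiceless stop between vowels /u/ and /u/, so it voices to [g]. /p/ is a voiceless stop between vowels /i/ and /o/, so it voices to [b]. → [xubuguibora].
/omijalmiakapmikua/: /k/ is a voiceless stop between vowels /a/ and /a/, so it voices to [g]. /k/ is a voiceless stop between vowels /i/ and /u/, so it voices to [g]. → [omijalmiagapmigua].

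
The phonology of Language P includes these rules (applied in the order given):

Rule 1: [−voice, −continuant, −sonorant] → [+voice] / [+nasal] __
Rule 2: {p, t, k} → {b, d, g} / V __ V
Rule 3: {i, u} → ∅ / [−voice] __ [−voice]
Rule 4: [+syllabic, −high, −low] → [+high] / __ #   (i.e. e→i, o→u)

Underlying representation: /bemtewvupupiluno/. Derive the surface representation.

Rule 1 (post-nasal voicing): /t/ is a voiceless stop immediately after the nasal /m/, so it voices to [d]. /bemtewvupupiluno/ → bemdewvupupiluno.
Rule 2 (intervocalic voicing): /p/ is a voiceless stop between vowels /u/ and /u/, so it voices to [b]. /p/ is a voiceless stop between vowels /u/ and /i/, so it voices to [b]. /bemdewvupupiluno/ → bemdewvububiluno.
Rule 3 (high vowel syncope): no segment meets the environment; /bemdewvububiluno/ is unchanged.
Rule 4 (final vowel raising): /o/ is a mid vowel in word-final position, so it raises to [u]. /bemdewvububiluno/ → bemdewvububilunu.

bemdewvububilunu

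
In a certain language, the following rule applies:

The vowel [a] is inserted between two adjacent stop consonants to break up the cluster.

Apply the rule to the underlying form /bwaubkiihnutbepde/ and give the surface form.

/b/ and /k/ form a stop–stop cluster, so [a] is inserted between them.
/t/ and /b/ form a stop–stop cluster, so [a] is inserted between them.
/p/ and /d/ form a stop–stop cluster, so [a] is inserted between them.
Surface form: [bwaubakiihnutabepade].

bwaubakiihnutabepade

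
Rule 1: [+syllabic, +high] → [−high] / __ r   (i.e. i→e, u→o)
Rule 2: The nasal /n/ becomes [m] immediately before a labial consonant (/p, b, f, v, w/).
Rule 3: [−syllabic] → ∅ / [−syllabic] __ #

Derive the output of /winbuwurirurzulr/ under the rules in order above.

wimbuworerorzul

Rule 1 (pre-rhotic lowering): /u/ is a high vowel immediately before /r/, so it lowers to [o]. /i/ is a high vowel immediately before /r/, so it lowers to [e]. /u/ is a high vowel immediately before /r/, so it lowers to [o]. /winbuwurirurzulr/ → winbuworerorzulr.
Rule 2 (nasal place assimilation): /n/ precedes the labial consonant /b/, so it assimilates in place to [m]. /winbuworerorzulr/ → wimbuworerorzulr.
Rule 3 (final cluster simplification): /r/ is the second consonant of a word-final cluster /lr/, so it deletes. /wimbuworerorzulr/ → wimbuworerorzul.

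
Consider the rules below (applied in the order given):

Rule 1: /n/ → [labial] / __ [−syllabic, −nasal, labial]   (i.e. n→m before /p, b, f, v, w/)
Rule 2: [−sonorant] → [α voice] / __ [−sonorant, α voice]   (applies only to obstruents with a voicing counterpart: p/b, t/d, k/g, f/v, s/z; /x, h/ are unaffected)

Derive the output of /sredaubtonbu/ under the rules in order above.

Rule 1 (nasal place assimilation): /n/ precedes the labial consonant /b/, so it assimilates in place to [m]. /sredaubtonbu/ → sredaubtombu.
Rule 2 (regressive voicing assimilation): /b/ precedes the voiceless obstruent /t/, so it devoices to [p] by assimilation. /sredaubtombu/ → sredauptombu.

sredauptombu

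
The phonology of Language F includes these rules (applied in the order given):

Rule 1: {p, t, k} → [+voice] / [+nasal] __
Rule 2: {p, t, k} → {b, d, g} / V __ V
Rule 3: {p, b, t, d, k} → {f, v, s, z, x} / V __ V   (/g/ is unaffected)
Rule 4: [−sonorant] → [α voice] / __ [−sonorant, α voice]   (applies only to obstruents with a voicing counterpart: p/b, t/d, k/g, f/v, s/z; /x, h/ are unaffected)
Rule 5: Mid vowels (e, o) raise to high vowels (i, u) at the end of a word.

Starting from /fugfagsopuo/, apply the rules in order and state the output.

fukfaksovuu

Rule 1 (post-nasal voicing): no segment meets the environment; /fugfagsopuo/ is unchanged.
Rule 2 (intervocalic voicing): /p/ is a voiceless stop between vowels /o/ and /u/, so it voices to [b]. /fugfagsopuo/ → fugfagsobuo.
Rule 3 (intervocalic spirantization): /b/ is a stop between vowels /o/ and /u/, so it spirantizes to the fricative [v]. /fugfagsobuo/ → fugfagsovuo.
Rule 4 (regressive voicing assimilation): /g/ precedes the voiceless obstruent /f/, so it devoices to [k] by assimilation. /g/ precedes the voiceless obstruent /s/, so it devoices to [k] by assimilation. /fugfagsovuo/ → fukfaksovuo.
Rule 5 (final vowel raising): /o/ is a mid vowel in word-final position, so it raises to [u]. /fukfaksovuo/ → fukfaksovuu.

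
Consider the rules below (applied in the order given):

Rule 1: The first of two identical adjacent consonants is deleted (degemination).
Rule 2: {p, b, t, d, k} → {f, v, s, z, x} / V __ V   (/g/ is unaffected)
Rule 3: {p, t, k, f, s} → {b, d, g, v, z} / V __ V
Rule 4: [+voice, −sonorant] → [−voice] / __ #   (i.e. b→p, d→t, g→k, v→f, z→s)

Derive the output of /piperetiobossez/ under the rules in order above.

pivereziovozes

Rule 1 (degemination): /ss/ is a geminate; the first /s/ deletes. /piperetiobossez/ → piperetiobosez.
Rule 2 (intervocalic spirantization): /p/ is a stop between vowels /i/ and /e/, so it spirantizes to the fricative [f]. /t/ is a stop between vowels /e/ and /i/, so it spirantizes to the fricative [s]. /b/ is a stop between vowels /o/ and /o/, so it spirantizes to the fricative [v]. /piperetiobosez/ → piferesiovosez.
Rule 3 (intervocalic voicing): /f/ is a voiceless obstruent between vowels /i/ and /e/, so it voices to [v]. /s/ is a voiceless obstruent between vowels /e/ and /i/, so it voices to [z]. /s/ is a voiceless obstruent between vowels /o/ and /e/, so it voices to [z]. /piferesiovosez/ → pivereziovozez.
Rule 4 (final devoicing): /z/ is a voiced obstruent in word-final position, so it devoices to [s]. /pivereziovozez/ → pivereziovozes.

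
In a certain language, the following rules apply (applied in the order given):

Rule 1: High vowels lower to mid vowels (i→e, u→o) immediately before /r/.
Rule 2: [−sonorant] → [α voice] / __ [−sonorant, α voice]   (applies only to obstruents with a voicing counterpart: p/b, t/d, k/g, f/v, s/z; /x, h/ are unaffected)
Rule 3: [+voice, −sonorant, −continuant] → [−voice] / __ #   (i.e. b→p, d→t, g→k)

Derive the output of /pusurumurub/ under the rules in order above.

pusorumorup

Rule 1 (pre-rhotic lowering): /u/ is a high vowel immediately before /r/, so it lowers to [o]. /u/ is a high vowel immediately before /r/, so it lowers to [o]. /pusurumurub/ → pusorumorub.
Rule 2 (regressive voicing assimilation): no segment meets the environment; /pusorumorub/ is unchanged.
Rule 3 (final devoicing): /b/ is a voiced stop in word-final position, so it devoices to [p]. /pusorumorub/ → pusorumorup.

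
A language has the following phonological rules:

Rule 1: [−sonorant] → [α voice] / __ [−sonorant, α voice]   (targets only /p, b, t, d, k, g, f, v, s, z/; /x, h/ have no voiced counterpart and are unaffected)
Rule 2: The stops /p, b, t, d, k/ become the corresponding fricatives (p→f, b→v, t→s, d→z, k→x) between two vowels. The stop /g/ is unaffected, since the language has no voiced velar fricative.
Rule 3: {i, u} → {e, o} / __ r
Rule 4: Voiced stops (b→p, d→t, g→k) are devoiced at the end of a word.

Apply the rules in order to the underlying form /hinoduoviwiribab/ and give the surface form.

Rule 1 (regressive voicing assimilation): no segment meets the environment; /hinoduoviwiribab/ is unchanged.
Rule 2 (intervocalic spirantization): /d/ is a stop between vowels /o/ and /u/, so it spirantizes to the fricative [z]. /b/ is a stop between vowels /i/ and /a/, so it spirantizes to the fricative [v]. /hinoduoviwiribab/ → hinozuoviwirivab.
Rule 3 (pre-rhotic lowering): /i/ is a high vowel immediately before /r/, so it lowers to [e]. /hinozuoviwirivab/ → hinozuoviwerivab.
Rule 4 (final devoicing): /b/ is a voiced stop in word-final position, so it devoices to [p]. /hinozuoviwerivab/ → hinozuoviwerivap.

hinozuoviwerivap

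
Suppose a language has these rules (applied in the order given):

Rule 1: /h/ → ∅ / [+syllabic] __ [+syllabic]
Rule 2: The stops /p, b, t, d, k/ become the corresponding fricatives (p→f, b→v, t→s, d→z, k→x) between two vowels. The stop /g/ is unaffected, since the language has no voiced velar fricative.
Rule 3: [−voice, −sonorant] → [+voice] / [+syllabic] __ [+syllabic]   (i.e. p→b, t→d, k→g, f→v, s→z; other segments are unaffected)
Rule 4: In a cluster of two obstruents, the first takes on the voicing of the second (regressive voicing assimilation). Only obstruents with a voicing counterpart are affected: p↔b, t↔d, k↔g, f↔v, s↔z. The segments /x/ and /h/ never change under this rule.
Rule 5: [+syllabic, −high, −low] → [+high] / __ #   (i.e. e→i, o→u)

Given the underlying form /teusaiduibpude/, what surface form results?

teuzaizuippuzi

Rule 1 (intervocalic h-deletion): no segment meets the environment; /teusaiduibpude/ is unchanged.
Rule 2 (intervocalic spirantization): /d/ is a stop between vowels /i/ and /u/, so it spirantizes to the fricative [z]. /d/ is a stop between vowels /u/ and /e/, so it spirantizes to the fricative [z]. /teusaiduibpude/ → teusaizuibpuze.
Rule 3 (intervocalic voicing): /s/ is a voiceless obstruent between vowels /u/ and /a/, so it voices to [z]. /teusaizuibpuze/ → teuzaizuibpuze.
Rule 4 (regressive voicing assimilation): /b/ precedes the voiceless obstruent /p/, so it devoices to [p] by assimilation. /teuzaizuibpuze/ → teuzaizuippuze.
Rule 5 (final vowel raising): /e/ is a mid vowel in word-final position, so it raises to [i]. /teuzaizuippuze/ → teuzaizuippuzi.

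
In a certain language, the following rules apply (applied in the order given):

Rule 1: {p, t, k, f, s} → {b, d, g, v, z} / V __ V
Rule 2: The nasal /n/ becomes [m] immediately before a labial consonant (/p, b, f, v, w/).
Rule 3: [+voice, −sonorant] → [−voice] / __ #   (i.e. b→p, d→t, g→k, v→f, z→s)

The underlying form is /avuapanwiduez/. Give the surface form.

avuabamwidues

Rule 1 (intervocalic voicing): /p/ is a voiceless obstruent between vowels /a/ and /a/, so it voices to [b]. /avuapanwiduez/ → avuabanwiduez.
Rule 2 (nasal place assimilation): /n/ precedes the labial consonant /w/, so it assimilates in place to [m]. /avuabanwiduez/ → avuabamwiduez.
Rule 3 (final devoicing): /z/ is a voiced obstruent in word-final position, so it devoices to [s]. /avuabamwiduez/ → avuabamwidues.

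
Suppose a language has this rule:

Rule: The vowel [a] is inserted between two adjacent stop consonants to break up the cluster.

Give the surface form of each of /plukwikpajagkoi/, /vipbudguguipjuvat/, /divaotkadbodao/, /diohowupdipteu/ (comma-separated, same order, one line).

/plukwikpajagkoi/: /k/ and /p/ form a stop–stop cluster, so [a] is inserted between them. /g/ and /k/ form a stop–stop cluster, so [a] is inserted between them. → [plukwikapajagakoi].
/vipbudguguipjuvat/: /p/ and /b/ form a stop–stop cluster, so [a] is inserted between them. /d/ and /g/ form a stop–stop cluster, so [a] is inserted between them. → [vipabudaguguipjuvat].
/divaotkadbodao/: /t/ and /k/ form a stop–stop cluster, so [a] is inserted between them. /d/ and /b/ form a stop–stop cluster, so [a] is inserted between them. → [divaotakadabodao].
/diohowupdipteu/: /p/ and /d/ form a stop–stop cluster, so [a] is inserted between them. /p/ and /t/ form a stop–stop cluster, so [a] is inserted between them. → [diohowupadipateu].

plukwikapajagakoi, vipabudaguguipjuvat, divaotakadabodao, diohowupadipateu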